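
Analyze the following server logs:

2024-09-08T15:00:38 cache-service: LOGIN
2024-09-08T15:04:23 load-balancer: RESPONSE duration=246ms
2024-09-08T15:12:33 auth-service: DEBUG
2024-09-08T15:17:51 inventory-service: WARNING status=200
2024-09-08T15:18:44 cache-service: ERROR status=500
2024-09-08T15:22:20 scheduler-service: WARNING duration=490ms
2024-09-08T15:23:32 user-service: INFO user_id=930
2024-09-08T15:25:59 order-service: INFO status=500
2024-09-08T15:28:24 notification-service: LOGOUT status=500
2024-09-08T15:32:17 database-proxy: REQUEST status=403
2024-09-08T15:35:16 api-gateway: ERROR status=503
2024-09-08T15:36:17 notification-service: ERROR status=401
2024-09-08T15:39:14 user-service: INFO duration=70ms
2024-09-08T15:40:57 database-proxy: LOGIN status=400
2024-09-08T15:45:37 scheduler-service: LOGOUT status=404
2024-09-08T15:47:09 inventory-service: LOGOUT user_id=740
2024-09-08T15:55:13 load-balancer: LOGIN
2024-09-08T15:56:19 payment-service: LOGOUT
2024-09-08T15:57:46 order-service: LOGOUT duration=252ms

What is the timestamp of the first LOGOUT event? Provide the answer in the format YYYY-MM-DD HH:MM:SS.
2024-09-08 15:28:24

To find the first event:

1. Filter for all LOGOUT events
2. Sort by timestamp
3. Select the first one
4. Timestamp: 2024-09-08 15:28:24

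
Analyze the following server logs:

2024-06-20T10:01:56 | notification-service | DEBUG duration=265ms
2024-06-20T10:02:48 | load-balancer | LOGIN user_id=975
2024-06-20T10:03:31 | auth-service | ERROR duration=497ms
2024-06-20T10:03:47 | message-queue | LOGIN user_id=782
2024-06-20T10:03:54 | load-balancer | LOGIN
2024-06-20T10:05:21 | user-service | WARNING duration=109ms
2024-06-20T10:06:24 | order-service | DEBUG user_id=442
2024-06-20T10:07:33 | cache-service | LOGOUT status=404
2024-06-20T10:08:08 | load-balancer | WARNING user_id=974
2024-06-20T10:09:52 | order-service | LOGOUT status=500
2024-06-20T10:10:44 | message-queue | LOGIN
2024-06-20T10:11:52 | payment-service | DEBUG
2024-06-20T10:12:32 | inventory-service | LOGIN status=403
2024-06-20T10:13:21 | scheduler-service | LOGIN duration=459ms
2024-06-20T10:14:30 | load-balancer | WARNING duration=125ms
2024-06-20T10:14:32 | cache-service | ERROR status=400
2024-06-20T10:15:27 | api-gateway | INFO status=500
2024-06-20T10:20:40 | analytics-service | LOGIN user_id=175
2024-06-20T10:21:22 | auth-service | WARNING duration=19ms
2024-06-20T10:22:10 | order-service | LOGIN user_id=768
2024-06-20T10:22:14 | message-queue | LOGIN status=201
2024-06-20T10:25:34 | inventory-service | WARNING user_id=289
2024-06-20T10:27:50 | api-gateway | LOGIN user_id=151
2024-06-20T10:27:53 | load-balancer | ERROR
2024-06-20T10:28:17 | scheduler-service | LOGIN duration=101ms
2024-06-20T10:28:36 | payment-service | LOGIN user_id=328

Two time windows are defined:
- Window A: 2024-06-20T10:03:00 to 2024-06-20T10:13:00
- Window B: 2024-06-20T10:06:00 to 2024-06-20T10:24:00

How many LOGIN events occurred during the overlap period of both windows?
2

To find overlap events:

1. Window A: 2024-06-20T10:03:00 to 2024-06-20T10:13:00
2. Window B: 2024-06-20T10:06:00 to 2024-06-20T10:24:00
3. Overlap period: 2024-06-20T10:06:00 to 2024-06-20T10:13:00
4. Count LOGIN events in overlap: 2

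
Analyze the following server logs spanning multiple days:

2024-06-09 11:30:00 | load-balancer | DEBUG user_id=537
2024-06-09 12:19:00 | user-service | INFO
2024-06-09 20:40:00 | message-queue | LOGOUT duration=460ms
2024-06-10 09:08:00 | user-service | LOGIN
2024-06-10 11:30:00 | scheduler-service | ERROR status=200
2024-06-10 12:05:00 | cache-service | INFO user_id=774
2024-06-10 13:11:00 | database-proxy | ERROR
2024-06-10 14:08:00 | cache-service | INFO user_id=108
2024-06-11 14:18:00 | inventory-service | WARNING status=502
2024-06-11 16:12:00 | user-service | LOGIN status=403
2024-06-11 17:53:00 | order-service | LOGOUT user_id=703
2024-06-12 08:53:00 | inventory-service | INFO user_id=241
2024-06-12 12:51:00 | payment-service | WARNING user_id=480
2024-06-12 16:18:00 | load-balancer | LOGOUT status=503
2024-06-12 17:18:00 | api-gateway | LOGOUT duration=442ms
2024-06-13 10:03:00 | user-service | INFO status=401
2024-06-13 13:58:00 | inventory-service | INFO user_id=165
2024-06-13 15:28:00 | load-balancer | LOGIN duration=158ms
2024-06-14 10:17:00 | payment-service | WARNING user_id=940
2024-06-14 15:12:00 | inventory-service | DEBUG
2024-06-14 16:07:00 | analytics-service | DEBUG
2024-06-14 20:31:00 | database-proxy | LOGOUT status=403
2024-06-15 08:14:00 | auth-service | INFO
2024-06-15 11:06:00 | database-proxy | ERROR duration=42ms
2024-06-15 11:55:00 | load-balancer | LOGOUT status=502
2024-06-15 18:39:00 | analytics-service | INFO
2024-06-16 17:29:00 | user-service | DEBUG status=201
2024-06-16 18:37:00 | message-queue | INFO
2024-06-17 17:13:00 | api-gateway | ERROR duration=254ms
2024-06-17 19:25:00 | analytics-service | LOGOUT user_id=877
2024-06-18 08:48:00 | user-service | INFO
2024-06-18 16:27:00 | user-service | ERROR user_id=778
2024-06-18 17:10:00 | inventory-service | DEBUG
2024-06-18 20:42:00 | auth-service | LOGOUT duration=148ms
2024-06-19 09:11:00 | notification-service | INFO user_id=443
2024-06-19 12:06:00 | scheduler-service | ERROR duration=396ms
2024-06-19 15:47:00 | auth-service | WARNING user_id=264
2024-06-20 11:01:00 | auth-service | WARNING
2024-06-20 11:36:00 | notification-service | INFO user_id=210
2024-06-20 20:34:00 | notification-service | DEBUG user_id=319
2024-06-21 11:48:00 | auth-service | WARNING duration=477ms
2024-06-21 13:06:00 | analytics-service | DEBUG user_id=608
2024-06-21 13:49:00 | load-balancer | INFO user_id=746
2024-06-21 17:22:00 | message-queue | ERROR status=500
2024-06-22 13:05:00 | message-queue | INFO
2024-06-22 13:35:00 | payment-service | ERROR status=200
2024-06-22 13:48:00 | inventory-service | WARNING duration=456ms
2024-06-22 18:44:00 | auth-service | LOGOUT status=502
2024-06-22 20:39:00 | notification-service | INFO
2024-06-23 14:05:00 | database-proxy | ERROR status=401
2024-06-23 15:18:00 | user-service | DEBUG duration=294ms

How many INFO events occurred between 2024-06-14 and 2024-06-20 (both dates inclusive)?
6

To filter by date range:

1. Date range: 2024-06-14 through 2024-06-20, both dates inclusive
2. Filter for INFO events whose date falls in this range
3. Count matching events: 6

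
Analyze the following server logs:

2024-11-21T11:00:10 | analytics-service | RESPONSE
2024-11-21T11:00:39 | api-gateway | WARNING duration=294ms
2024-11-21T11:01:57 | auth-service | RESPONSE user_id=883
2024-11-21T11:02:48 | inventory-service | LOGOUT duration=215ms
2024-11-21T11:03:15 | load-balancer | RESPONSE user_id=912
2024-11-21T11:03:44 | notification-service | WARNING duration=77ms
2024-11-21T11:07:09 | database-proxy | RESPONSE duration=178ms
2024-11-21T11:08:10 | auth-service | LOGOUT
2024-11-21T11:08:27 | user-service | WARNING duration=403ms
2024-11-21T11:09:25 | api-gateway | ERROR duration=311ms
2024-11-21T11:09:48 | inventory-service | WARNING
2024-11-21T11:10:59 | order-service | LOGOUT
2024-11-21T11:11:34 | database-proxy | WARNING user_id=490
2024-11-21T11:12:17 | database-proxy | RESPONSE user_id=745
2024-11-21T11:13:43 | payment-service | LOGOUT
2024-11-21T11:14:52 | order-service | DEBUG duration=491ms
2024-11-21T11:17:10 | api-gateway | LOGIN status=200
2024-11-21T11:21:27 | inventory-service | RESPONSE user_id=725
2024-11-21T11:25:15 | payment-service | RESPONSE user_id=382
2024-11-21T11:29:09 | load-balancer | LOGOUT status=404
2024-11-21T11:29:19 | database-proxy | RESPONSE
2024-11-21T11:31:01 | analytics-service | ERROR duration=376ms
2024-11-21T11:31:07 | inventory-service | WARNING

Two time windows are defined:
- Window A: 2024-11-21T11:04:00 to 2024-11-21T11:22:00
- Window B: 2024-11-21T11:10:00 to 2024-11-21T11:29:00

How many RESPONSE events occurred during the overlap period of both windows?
2

To find overlap events:

1. Window A: 2024-11-21T11:04:00 to 2024-11-21T11:22:00
2. Window B: 2024-11-21T11:10:00 to 2024-11-21T11:29:00
3. Overlap period: 2024-11-21T11:10:00 to 2024-11-21T11:22:00
4. Count RESPONSE events in overlap: 2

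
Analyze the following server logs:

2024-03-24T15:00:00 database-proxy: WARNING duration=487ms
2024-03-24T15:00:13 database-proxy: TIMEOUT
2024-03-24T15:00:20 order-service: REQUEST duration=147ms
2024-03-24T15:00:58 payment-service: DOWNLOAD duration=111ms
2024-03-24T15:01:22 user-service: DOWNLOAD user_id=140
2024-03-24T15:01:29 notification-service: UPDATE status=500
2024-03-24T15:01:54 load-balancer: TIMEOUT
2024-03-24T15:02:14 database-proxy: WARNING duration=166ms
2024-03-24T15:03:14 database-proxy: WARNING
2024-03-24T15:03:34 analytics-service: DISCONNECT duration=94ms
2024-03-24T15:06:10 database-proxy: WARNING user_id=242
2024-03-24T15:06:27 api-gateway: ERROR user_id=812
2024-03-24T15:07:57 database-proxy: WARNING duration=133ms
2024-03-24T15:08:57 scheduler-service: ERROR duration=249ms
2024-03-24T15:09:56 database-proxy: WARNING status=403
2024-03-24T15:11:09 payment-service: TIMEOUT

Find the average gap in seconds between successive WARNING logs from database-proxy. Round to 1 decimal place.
119.2

To calculate average interval:

1. Find all WARNING events for database-proxy in order
2. Calculate time gaps between consecutive events
3. Compute mean of gaps: 596 / 5 = 119.2 seconds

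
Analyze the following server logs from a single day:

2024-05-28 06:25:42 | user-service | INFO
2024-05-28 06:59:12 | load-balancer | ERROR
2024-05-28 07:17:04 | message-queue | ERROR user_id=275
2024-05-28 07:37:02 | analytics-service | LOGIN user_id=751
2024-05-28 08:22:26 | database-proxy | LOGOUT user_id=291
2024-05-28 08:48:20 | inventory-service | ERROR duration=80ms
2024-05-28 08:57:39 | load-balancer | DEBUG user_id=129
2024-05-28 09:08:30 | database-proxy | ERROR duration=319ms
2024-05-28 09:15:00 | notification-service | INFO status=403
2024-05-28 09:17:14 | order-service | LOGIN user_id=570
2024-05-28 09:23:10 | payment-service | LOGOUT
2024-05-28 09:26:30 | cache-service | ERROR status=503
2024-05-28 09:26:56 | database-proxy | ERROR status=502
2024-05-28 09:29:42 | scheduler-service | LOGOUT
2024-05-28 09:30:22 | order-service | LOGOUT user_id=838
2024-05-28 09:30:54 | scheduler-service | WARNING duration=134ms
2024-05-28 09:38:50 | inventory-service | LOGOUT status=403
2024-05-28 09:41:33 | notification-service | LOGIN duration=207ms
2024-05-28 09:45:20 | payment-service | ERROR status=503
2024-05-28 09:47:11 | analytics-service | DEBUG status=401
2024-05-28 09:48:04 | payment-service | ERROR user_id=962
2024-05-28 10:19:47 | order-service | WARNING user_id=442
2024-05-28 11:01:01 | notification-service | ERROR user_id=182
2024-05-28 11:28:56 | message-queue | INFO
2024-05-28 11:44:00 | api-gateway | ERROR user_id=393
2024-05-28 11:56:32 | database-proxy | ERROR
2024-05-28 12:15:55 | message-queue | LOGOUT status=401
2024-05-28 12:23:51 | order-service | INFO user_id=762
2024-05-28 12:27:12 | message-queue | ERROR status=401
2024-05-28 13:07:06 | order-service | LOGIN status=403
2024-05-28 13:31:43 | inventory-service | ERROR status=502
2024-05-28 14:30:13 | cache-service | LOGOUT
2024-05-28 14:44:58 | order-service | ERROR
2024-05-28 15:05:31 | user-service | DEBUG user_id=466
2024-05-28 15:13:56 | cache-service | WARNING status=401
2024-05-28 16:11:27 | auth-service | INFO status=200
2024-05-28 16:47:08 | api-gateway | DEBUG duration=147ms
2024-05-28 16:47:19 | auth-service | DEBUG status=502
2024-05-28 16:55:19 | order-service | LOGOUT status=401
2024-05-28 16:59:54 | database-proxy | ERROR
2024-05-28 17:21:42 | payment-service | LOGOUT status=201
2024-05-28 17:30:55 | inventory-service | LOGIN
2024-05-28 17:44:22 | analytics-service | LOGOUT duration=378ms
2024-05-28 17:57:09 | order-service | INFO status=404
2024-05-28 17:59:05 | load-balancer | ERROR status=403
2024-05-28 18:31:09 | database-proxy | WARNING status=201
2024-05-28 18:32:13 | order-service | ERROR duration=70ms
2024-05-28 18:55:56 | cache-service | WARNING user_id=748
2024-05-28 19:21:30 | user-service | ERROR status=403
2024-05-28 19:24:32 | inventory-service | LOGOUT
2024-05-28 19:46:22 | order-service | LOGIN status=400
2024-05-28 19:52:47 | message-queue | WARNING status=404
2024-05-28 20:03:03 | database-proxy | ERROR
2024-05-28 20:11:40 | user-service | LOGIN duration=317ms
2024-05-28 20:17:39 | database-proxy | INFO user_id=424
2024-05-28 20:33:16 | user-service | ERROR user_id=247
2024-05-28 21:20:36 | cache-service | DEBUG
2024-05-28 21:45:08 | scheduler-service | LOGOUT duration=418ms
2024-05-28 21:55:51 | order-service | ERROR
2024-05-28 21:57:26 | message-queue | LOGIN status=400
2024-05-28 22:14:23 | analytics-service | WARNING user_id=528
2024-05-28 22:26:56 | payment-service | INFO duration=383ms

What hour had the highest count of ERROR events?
9

To find the peak hour:

1. Group all ERROR events by hour
2. Count events in each hour
3. Find hour with maximum count
4. Peak hour: 9 (with 5 events)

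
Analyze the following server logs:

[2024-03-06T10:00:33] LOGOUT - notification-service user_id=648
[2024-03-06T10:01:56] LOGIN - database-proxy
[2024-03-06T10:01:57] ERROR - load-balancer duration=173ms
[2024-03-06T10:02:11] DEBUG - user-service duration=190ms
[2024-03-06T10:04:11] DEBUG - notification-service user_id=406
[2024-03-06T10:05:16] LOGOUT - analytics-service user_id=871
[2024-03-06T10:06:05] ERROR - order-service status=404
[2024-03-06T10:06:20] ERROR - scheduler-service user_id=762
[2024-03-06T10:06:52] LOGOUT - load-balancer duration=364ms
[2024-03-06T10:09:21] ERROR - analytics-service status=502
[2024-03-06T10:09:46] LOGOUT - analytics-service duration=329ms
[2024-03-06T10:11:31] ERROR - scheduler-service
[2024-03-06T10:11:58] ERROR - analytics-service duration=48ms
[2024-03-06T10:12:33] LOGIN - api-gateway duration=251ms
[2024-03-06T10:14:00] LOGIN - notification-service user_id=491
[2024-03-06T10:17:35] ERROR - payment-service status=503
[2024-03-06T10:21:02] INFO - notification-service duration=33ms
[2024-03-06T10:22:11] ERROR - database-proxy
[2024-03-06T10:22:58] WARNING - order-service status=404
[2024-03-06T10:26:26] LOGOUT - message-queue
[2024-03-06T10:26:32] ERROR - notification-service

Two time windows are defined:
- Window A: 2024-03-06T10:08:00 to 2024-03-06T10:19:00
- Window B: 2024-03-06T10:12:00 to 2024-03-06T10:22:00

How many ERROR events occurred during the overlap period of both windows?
1

To find overlap events:

1. Window A: 2024-03-06T10:08:00 to 2024-03-06T10:19:00
2. Window B: 2024-03-06T10:12:00 to 2024-03-06T10:22:00
3. Overlap period: 2024-03-06T10:12:00 to 2024-03-06T10:19:00
4. Count ERROR events in overlap: 1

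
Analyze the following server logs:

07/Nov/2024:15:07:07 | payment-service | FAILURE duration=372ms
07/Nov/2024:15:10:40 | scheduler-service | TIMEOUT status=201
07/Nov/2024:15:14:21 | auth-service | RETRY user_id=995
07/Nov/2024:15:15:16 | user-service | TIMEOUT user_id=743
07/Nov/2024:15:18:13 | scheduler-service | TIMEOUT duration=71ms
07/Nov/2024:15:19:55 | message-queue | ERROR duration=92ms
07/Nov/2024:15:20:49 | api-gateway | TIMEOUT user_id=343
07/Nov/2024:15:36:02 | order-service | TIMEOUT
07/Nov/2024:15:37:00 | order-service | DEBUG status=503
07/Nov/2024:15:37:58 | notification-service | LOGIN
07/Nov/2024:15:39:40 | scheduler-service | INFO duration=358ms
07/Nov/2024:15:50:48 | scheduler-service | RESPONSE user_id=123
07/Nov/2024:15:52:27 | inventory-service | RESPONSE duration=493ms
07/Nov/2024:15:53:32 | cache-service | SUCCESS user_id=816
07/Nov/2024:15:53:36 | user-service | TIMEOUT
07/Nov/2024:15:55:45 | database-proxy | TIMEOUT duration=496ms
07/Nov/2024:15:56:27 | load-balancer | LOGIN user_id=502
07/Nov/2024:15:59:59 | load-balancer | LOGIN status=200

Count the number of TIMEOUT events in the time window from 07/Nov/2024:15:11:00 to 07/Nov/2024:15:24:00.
3

To count events in the time window:

1. Window boundaries: 07/Nov/2024:15:11:00 to 07/Nov/2024:15:24:00
2. Filter for TIMEOUT events within this window
3. Count matching events: 3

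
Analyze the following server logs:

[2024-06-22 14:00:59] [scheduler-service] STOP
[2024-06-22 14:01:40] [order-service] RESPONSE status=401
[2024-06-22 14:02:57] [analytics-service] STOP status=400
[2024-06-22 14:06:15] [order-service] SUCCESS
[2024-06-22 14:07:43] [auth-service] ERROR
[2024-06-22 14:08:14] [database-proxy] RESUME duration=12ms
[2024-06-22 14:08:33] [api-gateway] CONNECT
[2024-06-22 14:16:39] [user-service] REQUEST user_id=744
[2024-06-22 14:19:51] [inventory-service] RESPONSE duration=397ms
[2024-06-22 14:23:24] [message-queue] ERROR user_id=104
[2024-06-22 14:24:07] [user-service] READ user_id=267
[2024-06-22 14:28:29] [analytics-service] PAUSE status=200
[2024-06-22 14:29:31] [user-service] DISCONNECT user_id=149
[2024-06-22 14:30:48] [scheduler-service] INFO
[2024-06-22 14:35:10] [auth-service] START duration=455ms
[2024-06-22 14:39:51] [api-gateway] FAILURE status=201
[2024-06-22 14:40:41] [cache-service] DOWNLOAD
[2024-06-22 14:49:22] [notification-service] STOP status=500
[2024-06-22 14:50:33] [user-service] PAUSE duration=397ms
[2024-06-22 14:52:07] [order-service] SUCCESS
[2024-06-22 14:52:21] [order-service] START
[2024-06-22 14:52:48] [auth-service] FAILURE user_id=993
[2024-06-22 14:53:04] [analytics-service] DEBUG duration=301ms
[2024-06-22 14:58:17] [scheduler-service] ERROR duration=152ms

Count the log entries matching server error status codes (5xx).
1

To find matching entries:

1. Pattern to match: server error status codes (5xx)
2. Scan each log entry for the pattern
3. Count matches: 1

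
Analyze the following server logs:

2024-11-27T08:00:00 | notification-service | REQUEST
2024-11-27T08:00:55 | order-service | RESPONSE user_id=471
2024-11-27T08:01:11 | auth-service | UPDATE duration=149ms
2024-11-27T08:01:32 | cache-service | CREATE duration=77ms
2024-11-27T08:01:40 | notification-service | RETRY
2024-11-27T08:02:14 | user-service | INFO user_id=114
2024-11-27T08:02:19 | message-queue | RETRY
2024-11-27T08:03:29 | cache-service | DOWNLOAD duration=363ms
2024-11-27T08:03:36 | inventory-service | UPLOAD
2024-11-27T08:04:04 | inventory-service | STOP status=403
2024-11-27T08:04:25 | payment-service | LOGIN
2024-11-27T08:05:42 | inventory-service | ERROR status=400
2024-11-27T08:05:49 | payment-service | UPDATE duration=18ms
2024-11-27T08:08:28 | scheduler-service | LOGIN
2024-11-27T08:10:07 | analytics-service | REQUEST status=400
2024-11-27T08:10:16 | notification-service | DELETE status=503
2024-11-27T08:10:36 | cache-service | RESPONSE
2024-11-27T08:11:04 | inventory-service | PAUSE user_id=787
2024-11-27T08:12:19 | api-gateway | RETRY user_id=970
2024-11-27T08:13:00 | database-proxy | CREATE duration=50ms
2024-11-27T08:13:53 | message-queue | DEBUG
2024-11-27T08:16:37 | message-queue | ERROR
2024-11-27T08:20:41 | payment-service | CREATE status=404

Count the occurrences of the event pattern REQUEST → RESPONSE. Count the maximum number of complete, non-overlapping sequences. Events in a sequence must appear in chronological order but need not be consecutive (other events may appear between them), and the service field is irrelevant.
2

To count sequences:

1. Look for pattern: REQUEST → RESPONSE
2. Greedily scan the log in chronological order, matching each sequence element in turn (ignoring service)
3. Each time the full pattern completes, increment the count and restart matching from the next event
4. Complete non-overlapping sequences found: 2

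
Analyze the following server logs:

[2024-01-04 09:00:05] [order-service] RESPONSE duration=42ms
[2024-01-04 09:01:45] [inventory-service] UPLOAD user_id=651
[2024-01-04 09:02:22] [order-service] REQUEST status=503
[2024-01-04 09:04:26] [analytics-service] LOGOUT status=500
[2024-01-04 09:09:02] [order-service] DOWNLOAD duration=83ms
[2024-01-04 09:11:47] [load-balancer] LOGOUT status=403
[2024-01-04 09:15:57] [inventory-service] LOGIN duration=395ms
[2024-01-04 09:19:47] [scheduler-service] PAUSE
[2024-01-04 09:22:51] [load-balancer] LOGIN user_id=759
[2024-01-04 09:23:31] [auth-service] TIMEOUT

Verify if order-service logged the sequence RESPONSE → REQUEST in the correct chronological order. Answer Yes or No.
Yes

To verify sequence order:

1. Find all events in sequence RESPONSE → REQUEST for order-service
2. Extract their timestamps
3. Check if timestamps are in ascending order
4. Result: Yes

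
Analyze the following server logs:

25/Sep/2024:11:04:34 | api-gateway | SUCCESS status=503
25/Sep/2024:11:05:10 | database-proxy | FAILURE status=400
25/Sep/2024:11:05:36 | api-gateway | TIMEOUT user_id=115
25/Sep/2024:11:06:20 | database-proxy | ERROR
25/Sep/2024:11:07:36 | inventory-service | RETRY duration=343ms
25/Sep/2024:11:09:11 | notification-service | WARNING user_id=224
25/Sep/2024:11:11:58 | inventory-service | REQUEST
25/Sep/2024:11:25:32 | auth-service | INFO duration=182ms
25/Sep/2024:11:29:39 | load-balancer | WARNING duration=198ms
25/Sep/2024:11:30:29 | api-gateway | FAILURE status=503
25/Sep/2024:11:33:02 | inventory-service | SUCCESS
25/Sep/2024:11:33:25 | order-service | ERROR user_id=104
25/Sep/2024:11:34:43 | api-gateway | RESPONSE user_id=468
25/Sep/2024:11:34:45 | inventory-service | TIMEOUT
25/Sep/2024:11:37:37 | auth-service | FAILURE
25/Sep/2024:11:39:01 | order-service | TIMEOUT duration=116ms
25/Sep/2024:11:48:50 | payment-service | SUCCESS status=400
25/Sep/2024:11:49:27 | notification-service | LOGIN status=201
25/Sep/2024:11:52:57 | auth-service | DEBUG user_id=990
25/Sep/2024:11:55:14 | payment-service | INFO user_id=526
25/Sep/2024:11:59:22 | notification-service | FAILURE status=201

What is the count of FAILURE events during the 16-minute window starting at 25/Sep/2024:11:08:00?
0

To count events in the time window:

1. Window boundaries: 25/Sep/2024:11:08:00 to 25/Sep/2024:11:24:00
2. Filter for FAILURE events within this window
3. Count matching events: 0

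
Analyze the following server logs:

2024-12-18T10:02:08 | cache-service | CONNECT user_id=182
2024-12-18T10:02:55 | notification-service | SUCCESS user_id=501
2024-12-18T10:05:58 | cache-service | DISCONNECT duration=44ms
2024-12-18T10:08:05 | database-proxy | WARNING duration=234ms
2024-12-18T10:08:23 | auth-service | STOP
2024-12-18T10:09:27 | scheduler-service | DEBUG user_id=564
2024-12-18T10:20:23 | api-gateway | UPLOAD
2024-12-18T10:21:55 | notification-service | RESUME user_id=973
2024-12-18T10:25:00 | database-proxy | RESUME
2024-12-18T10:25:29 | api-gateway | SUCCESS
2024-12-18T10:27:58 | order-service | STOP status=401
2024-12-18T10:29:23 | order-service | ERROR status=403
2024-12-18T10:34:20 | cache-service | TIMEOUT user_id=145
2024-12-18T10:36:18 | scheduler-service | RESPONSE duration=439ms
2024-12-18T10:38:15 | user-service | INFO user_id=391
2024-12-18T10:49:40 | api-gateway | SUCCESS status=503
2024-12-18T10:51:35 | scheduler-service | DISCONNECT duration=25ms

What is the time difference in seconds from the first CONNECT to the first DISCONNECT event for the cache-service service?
230

To find the time between events:

1. Locate the first CONNECT event for cache-service: 2024-12-18T10:02:08
2. Locate the first DISCONNECT event for cache-service: 2024-12-18T10:05:58
3. Calculate the difference: 2024-12-18T10:05:58 - 2024-12-18T10:02:08 = 230 seconds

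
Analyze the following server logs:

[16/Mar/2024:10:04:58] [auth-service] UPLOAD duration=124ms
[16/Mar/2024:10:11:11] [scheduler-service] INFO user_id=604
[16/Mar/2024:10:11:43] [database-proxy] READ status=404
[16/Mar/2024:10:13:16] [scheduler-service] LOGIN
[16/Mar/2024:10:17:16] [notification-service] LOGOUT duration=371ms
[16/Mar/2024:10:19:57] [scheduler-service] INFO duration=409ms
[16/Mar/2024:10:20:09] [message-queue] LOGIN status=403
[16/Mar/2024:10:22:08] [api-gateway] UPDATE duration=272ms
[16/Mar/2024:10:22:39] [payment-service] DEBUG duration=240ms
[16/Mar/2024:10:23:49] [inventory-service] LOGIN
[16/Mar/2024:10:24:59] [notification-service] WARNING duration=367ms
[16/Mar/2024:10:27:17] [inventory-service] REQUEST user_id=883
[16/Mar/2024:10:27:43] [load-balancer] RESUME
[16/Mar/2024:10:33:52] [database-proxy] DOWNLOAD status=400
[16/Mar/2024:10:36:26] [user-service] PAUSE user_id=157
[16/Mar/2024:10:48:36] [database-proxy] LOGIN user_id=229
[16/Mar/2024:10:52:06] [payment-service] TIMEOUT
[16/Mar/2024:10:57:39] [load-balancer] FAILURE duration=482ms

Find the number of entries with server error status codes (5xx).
0

To find matching entries:

1. Pattern to match: server error status codes (5xx)
2. Scan each log entry for the pattern
3. Count matches: 0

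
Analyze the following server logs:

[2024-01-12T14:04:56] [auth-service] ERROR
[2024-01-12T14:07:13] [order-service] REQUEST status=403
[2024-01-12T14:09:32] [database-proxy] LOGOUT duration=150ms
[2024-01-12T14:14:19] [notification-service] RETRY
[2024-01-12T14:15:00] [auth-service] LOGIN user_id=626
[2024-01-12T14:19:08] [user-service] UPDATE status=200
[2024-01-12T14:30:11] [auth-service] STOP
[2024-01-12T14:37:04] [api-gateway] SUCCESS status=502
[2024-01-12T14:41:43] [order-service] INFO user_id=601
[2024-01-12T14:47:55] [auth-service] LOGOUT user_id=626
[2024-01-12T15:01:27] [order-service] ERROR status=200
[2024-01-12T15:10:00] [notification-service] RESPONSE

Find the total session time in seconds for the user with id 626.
1975

To calculate session duration:

1. Find LOGIN event for user_id=626: 2024-01-12T14:15:00
2. Find LOGOUT event for user_id=626: 2024-01-12T14:47:55
3. Session duration: 2024-01-12T14:47:55 - 2024-01-12T14:15:00 = 1975 seconds (32 minutes)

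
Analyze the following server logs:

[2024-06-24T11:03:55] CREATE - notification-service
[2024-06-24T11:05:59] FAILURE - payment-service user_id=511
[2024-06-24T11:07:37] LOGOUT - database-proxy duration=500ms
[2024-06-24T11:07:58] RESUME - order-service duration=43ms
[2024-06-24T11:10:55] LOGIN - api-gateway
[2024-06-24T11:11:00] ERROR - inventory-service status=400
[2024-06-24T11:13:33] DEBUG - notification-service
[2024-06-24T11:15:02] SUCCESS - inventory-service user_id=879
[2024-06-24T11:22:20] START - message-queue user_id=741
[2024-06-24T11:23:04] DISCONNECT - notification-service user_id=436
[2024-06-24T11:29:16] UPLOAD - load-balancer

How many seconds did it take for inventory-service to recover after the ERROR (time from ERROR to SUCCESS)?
242

To calculate recovery time:

1. Find ERROR event for inventory-service: 2024-06-24T11:11:00
2. Find next SUCCESS event for inventory-service: 2024-06-24T11:15:02
3. Recovery time: 2024-06-24T11:15:02 - 2024-06-24T11:11:00 = 242 seconds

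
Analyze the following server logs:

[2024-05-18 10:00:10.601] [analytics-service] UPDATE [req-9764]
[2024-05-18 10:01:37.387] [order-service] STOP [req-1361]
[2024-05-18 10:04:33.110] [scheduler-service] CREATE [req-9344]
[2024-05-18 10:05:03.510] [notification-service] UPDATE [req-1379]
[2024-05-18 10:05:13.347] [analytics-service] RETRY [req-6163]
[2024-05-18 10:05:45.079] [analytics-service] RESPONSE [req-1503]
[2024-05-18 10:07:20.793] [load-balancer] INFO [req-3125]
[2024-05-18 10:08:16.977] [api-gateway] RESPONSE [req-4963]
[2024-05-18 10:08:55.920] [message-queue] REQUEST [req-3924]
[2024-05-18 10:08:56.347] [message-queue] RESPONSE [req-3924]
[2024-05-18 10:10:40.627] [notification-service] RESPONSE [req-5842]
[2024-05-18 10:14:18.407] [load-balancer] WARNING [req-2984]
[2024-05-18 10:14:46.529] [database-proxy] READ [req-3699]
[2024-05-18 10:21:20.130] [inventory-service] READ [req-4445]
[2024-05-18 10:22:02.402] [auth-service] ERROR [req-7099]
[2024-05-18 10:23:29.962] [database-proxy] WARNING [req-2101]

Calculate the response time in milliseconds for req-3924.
427

To calculate latency:

1. Find REQUEST with id req-3924: 2024-05-18 10:08:55.920
2. Find RESPONSE with id req-3924: 2024-05-18 10:08:56.347
3. Latency: 2024-05-18 10:08:56.347 - 2024-05-18 10:08:55.920 = 427ms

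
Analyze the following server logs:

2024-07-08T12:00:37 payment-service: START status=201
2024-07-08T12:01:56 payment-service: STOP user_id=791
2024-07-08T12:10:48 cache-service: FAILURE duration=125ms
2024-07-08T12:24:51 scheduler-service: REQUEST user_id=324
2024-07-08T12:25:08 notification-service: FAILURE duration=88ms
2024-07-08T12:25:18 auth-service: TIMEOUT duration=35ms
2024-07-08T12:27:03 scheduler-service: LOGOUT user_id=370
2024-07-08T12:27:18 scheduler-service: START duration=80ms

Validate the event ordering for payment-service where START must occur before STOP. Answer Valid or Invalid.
Valid

To validate ordering:

1. Required order: START → STOP
2. Rule: START must occur before STOP
3. Check actual order of events for payment-service
4. Result: Valid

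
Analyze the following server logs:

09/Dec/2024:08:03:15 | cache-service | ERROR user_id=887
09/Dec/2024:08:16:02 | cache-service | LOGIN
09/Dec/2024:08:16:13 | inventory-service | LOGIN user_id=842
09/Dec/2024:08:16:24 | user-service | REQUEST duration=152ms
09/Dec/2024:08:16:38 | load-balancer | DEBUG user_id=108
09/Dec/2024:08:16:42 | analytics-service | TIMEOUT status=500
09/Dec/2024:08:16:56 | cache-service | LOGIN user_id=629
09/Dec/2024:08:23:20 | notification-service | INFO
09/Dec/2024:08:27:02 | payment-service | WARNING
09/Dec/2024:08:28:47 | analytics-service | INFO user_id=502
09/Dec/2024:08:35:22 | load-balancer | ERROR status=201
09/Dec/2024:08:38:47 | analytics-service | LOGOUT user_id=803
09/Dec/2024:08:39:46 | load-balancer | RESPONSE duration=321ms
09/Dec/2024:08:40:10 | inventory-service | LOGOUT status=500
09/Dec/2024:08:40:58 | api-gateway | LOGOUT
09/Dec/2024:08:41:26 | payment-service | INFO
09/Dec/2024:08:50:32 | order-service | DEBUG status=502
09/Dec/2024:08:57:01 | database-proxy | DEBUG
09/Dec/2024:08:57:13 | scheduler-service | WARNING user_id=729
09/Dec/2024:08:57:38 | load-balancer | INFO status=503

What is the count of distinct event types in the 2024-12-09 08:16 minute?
4

To count unique event types:

1. Filter events in the minute starting at 2024-12-09 08:16
2. Extract event types from matching entries
3. Count unique types: 4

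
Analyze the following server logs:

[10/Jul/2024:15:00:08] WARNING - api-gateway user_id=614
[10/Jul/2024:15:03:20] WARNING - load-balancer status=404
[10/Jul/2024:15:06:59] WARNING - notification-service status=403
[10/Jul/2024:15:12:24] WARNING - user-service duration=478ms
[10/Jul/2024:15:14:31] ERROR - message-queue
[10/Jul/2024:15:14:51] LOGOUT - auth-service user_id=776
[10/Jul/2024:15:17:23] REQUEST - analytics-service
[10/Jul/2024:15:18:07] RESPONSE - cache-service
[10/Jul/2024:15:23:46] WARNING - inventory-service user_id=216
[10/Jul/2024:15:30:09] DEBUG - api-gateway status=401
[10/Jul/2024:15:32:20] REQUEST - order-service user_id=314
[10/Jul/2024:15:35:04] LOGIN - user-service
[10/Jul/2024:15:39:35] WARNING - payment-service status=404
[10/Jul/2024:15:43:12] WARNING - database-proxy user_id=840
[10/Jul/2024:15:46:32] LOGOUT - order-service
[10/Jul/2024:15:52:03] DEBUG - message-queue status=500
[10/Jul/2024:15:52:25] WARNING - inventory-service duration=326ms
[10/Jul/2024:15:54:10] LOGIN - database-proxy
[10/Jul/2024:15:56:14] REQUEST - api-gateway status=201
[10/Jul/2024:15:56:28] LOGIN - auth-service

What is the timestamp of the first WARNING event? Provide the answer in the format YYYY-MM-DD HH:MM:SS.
2024-07-10 15:00:08

To find the first event:

1. Filter for all WARNING events
2. Sort by timestamp
3. Select the first one
4. Timestamp: 2024-07-10 15:00:08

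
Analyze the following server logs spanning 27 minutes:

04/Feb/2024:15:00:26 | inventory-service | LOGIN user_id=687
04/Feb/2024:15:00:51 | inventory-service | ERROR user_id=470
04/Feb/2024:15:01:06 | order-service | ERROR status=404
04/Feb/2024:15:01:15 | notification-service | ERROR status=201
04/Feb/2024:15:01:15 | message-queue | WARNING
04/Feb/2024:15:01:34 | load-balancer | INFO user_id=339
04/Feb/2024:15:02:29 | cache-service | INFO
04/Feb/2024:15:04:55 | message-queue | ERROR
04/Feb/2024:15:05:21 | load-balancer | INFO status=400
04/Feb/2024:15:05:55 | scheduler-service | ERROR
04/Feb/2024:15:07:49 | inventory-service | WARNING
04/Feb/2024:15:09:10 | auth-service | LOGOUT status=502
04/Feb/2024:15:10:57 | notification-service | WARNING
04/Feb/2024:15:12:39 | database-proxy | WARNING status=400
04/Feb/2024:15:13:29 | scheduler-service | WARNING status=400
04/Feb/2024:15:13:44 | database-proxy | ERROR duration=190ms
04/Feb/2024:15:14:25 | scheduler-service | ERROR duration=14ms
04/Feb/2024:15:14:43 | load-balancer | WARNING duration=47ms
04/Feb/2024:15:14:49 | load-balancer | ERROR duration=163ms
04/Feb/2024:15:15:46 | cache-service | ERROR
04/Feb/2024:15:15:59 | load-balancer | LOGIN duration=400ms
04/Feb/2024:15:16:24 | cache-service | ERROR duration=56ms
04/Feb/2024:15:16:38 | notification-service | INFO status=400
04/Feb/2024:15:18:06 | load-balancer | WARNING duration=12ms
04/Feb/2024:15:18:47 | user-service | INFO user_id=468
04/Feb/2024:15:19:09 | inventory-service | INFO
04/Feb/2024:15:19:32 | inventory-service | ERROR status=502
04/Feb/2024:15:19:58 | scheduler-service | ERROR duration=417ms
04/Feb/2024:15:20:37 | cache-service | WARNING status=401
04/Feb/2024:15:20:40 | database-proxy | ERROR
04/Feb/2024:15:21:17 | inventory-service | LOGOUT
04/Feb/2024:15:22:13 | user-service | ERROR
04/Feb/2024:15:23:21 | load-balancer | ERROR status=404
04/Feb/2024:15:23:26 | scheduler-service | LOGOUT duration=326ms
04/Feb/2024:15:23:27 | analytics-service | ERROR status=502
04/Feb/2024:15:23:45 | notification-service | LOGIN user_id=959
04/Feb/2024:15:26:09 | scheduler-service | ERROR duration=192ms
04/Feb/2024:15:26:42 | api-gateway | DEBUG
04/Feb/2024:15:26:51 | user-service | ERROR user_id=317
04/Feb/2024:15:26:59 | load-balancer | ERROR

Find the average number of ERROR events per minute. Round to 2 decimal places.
0.7

To calculate the rate:

1. Count total ERROR events: 19
2. Total time period: 27 minutes
3. Rate = 19 / 27 = 0.7 events per minute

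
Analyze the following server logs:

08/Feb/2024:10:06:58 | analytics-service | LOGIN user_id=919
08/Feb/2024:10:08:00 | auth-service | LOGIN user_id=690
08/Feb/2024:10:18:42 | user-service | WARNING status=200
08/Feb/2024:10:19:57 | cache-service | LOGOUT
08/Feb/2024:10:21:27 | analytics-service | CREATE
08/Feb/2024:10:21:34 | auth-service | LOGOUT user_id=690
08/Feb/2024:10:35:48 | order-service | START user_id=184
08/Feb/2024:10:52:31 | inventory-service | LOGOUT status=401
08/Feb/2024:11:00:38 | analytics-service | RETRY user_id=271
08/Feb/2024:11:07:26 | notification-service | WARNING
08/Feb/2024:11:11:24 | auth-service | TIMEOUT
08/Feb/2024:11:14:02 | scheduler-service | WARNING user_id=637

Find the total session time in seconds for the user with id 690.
814

To calculate session duration:

1. Find LOGIN event for user_id=690: 08/Feb/2024:10:08:00
2. Find LOGOUT event for user_id=690: 08/Feb/2024:10:21:34
3. Session duration: 08/Feb/2024:10:21:34 - 08/Feb/2024:10:08:00 = 814 seconds (13 minutes)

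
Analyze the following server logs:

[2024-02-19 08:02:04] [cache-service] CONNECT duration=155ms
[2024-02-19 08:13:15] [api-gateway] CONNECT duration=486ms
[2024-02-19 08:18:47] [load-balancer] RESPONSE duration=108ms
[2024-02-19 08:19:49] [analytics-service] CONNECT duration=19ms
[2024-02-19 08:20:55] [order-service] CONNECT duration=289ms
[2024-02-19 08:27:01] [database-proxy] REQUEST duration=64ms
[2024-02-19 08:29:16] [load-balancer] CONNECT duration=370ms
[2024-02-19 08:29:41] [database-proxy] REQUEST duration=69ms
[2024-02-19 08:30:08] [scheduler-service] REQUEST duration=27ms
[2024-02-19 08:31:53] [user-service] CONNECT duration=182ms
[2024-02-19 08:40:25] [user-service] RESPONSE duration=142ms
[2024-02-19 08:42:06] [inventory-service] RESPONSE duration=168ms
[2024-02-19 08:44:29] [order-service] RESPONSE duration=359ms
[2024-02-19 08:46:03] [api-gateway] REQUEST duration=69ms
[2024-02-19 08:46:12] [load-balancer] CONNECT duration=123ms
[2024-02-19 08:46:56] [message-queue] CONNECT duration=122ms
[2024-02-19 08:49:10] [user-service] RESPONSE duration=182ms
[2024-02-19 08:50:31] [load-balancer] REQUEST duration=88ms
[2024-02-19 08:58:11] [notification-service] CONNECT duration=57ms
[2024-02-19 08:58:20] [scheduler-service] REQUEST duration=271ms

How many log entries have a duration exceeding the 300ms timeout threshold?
3

To count timeouts:

1. Threshold: 300ms
2. Extract duration from each log entry
3. Count entries where duration > 300
4. Timeout count: 3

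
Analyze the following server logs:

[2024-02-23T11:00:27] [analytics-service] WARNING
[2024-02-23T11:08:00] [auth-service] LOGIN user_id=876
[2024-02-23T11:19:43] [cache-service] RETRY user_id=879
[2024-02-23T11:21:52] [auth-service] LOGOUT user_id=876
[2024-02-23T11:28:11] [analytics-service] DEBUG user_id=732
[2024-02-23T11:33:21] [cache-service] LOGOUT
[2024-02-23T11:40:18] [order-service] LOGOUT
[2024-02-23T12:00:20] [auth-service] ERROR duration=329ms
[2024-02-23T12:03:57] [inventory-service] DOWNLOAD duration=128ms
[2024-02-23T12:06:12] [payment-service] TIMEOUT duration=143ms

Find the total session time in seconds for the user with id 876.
832

To calculate session duration:

1. Find LOGIN event for user_id=876: 2024-02-23T11:08:00
2. Find LOGOUT event for user_id=876: 2024-02-23T11:21:52
3. Session duration: 2024-02-23T11:21:52 - 2024-02-23T11:08:00 = 832 seconds (13 minutes)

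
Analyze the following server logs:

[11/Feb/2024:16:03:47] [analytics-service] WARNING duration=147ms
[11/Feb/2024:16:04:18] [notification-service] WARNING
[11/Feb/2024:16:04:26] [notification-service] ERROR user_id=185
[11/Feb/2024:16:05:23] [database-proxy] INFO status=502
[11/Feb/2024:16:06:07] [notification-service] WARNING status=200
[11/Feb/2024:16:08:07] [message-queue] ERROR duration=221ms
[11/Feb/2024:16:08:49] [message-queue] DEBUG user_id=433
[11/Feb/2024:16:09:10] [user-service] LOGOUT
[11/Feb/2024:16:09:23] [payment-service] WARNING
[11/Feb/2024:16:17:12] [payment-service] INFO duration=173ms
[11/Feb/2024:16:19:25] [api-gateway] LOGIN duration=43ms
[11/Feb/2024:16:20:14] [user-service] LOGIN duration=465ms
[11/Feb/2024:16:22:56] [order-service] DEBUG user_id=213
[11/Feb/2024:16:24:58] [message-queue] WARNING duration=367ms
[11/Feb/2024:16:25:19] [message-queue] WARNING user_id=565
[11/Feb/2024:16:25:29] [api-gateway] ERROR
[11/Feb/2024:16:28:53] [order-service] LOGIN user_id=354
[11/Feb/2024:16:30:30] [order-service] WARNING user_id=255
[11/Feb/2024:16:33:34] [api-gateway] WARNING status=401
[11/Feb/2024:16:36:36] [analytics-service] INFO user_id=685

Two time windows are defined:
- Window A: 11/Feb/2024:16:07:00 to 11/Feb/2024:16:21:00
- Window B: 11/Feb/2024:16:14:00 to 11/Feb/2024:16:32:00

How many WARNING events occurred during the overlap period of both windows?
0

To find overlap events:

1. Window A: 11/Feb/2024:16:07:00 to 11/Feb/2024:16:21:00
2. Window B: 11/Feb/2024:16:14:00 to 11/Feb/2024:16:32:00
3. Overlap period: 11/Feb/2024:16:14:00 to 11/Feb/2024:16:21:00
4. Count WARNING events in overlap: 0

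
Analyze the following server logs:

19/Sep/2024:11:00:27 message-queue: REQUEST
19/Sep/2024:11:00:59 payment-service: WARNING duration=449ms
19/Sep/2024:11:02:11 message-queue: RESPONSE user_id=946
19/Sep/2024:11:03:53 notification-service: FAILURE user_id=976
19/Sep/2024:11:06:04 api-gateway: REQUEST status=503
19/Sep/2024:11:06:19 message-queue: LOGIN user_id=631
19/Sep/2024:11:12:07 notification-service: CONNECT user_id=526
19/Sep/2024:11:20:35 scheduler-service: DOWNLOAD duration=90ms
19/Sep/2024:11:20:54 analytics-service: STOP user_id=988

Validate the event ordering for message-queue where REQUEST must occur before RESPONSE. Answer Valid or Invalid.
Valid

To validate ordering:

1. Required order: REQUEST → RESPONSE
2. Rule: REQUEST must occur before RESPONSE
3. Check actual order of events for message-queue
4. Result: Valid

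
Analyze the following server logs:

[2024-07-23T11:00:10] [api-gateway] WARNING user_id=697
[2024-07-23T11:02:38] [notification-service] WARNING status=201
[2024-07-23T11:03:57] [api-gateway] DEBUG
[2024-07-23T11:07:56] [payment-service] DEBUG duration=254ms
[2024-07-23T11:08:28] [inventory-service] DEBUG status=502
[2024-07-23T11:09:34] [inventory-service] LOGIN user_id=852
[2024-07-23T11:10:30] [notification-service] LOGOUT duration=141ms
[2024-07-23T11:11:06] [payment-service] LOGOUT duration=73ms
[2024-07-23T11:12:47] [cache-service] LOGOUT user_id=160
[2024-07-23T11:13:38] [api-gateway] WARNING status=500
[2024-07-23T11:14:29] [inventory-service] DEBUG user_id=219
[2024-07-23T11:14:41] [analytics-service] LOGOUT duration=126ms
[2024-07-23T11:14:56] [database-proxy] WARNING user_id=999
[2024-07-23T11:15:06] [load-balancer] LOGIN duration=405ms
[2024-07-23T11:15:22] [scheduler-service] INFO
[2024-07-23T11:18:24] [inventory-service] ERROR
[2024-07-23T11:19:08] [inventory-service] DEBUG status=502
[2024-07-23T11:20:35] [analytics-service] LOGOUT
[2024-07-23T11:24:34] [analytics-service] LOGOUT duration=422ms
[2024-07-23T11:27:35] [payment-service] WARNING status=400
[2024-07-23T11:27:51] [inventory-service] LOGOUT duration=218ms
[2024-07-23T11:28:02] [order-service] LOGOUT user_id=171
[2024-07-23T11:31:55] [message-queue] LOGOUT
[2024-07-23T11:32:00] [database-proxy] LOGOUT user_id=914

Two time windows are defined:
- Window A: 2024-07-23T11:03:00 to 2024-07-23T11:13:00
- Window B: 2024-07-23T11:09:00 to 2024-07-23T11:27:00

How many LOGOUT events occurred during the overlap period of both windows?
3

To find overlap events:

1. Window A: 2024-07-23T11:03:00 to 2024-07-23T11:13:00
2. Window B: 2024-07-23T11:09:00 to 2024-07-23T11:27:00
3. Overlap period: 2024-07-23T11:09:00 to 2024-07-23T11:13:00
4. Count LOGOUT events in overlap: 3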